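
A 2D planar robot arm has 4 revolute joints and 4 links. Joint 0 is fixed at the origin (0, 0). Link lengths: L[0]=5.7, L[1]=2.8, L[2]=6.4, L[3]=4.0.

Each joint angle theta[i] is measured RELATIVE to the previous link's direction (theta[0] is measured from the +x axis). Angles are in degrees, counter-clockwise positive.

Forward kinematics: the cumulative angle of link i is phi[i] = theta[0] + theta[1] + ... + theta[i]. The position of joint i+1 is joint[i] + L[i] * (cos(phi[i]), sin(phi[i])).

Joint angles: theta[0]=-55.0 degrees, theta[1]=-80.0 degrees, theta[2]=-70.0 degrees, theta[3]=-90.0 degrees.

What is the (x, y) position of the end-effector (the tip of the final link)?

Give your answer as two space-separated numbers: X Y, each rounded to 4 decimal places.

Answer: -2.8204 -0.3191

Derivation:
joint[0] = (0.0000, 0.0000)  (base)
link 0: phi[0] = -55 = -55 deg
  cos(-55 deg) = 0.5736, sin(-55 deg) = -0.8192
  joint[1] = (0.0000, 0.0000) + 5.7 * (0.5736, -0.8192) = (0.0000 + 3.2694, 0.0000 + -4.6692) = (3.2694, -4.6692)
link 1: phi[1] = -55 + -80 = -135 deg
  cos(-135 deg) = -0.7071, sin(-135 deg) = -0.7071
  joint[2] = (3.2694, -4.6692) + 2.8 * (-0.7071, -0.7071) = (3.2694 + -1.9799, -4.6692 + -1.9799) = (1.2895, -6.6491)
link 2: phi[2] = -55 + -80 + -70 = -205 deg
  cos(-205 deg) = -0.9063, sin(-205 deg) = 0.4226
  joint[3] = (1.2895, -6.6491) + 6.4 * (-0.9063, 0.4226) = (1.2895 + -5.8004, -6.6491 + 2.7048) = (-4.5109, -3.9443)
link 3: phi[3] = -55 + -80 + -70 + -90 = -295 deg
  cos(-295 deg) = 0.4226, sin(-295 deg) = 0.9063
  joint[4] = (-4.5109, -3.9443) + 4 * (0.4226, 0.9063) = (-4.5109 + 1.6905, -3.9443 + 3.6252) = (-2.8204, -0.3191)
End effector: (-2.8204, -0.3191)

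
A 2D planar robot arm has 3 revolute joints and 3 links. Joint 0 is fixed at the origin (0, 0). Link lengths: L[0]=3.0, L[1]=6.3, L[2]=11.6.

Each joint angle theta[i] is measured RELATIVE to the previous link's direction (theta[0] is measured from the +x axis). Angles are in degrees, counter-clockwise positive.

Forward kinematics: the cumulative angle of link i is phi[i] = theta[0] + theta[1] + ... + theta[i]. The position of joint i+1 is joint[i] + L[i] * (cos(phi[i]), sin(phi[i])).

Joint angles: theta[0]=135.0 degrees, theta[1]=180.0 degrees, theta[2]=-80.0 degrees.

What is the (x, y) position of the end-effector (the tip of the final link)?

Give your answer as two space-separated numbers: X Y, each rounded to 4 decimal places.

Answer: -4.3200 -11.8356

Derivation:
joint[0] = (0.0000, 0.0000)  (base)
link 0: phi[0] = 135 = 135 deg
  cos(135 deg) = -0.7071, sin(135 deg) = 0.7071
  joint[1] = (0.0000, 0.0000) + 3 * (-0.7071, 0.7071) = (0.0000 + -2.1213, 0.0000 + 2.1213) = (-2.1213, 2.1213)
link 1: phi[1] = 135 + 180 = 315 deg
  cos(315 deg) = 0.7071, sin(315 deg) = -0.7071
  joint[2] = (-2.1213, 2.1213) + 6.3 * (0.7071, -0.7071) = (-2.1213 + 4.4548, 2.1213 + -4.4548) = (2.3335, -2.3335)
link 2: phi[2] = 135 + 180 + -80 = 235 deg
  cos(235 deg) = -0.5736, sin(235 deg) = -0.8192
  joint[3] = (2.3335, -2.3335) + 11.6 * (-0.5736, -0.8192) = (2.3335 + -6.6535, -2.3335 + -9.5022) = (-4.3200, -11.8356)
End effector: (-4.3200, -11.8356)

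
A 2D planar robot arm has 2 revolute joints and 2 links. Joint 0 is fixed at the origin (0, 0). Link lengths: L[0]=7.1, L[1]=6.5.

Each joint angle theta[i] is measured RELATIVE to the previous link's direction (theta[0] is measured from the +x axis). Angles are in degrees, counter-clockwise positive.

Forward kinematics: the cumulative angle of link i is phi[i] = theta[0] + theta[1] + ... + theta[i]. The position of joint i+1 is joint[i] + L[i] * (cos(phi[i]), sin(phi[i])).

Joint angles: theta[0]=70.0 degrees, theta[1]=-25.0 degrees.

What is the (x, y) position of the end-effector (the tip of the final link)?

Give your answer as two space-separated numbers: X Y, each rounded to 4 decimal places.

Answer: 7.0245 11.2680

Derivation:
joint[0] = (0.0000, 0.0000)  (base)
link 0: phi[0] = 70 = 70 deg
  cos(70 deg) = 0.3420, sin(70 deg) = 0.9397
  joint[1] = (0.0000, 0.0000) + 7.1 * (0.3420, 0.9397) = (0.0000 + 2.4283, 0.0000 + 6.6718) = (2.4283, 6.6718)
link 1: phi[1] = 70 + -25 = 45 deg
  cos(45 deg) = 0.7071, sin(45 deg) = 0.7071
  joint[2] = (2.4283, 6.6718) + 6.5 * (0.7071, 0.7071) = (2.4283 + 4.5962, 6.6718 + 4.5962) = (7.0245, 11.2680)
End effector: (7.0245, 11.2680)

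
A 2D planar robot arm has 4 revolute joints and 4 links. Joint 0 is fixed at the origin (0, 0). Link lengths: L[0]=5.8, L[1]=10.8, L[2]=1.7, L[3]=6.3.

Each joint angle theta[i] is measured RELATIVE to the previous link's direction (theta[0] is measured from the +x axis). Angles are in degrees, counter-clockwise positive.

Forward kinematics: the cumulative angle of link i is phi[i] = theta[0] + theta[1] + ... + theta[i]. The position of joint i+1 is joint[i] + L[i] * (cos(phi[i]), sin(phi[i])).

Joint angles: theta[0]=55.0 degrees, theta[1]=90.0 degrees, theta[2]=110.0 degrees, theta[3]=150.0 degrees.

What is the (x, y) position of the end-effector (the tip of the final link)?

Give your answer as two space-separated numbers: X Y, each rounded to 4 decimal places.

Answer: -1.5053 13.7584

Derivation:
joint[0] = (0.0000, 0.0000)  (base)
link 0: phi[0] = 55 = 55 deg
  cos(55 deg) = 0.5736, sin(55 deg) = 0.8192
  joint[1] = (0.0000, 0.0000) + 5.8 * (0.5736, 0.8192) = (0.0000 + 3.3267, 0.0000 + 4.7511) = (3.3267, 4.7511)
link 1: phi[1] = 55 + 90 = 145 deg
  cos(145 deg) = -0.8192, sin(145 deg) = 0.5736
  joint[2] = (3.3267, 4.7511) + 10.8 * (-0.8192, 0.5736) = (3.3267 + -8.8468, 4.7511 + 6.1946) = (-5.5201, 10.9457)
link 2: phi[2] = 55 + 90 + 110 = 255 deg
  cos(255 deg) = -0.2588, sin(255 deg) = -0.9659
  joint[3] = (-5.5201, 10.9457) + 1.7 * (-0.2588, -0.9659) = (-5.5201 + -0.4400, 10.9457 + -1.6421) = (-5.9601, 9.3036)
link 3: phi[3] = 55 + 90 + 110 + 150 = 405 deg
  cos(405 deg) = 0.7071, sin(405 deg) = 0.7071
  joint[4] = (-5.9601, 9.3036) + 6.3 * (0.7071, 0.7071) = (-5.9601 + 4.4548, 9.3036 + 4.4548) = (-1.5053, 13.7584)
End effector: (-1.5053, 13.7584)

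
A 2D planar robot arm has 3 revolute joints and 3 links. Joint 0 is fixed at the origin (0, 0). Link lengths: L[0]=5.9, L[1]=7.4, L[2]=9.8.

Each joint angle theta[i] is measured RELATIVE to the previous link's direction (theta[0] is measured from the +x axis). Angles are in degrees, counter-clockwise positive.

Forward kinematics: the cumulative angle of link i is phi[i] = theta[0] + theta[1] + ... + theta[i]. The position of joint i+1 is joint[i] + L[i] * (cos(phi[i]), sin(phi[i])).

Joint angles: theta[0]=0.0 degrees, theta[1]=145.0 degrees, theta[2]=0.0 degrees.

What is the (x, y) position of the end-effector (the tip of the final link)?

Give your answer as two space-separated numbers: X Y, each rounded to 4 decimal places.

Answer: -8.1894 9.8655

Derivation:
joint[0] = (0.0000, 0.0000)  (base)
link 0: phi[0] = 0 = 0 deg
  cos(0 deg) = 1.0000, sin(0 deg) = 0.0000
  joint[1] = (0.0000, 0.0000) + 5.9 * (1.0000, 0.0000) = (0.0000 + 5.9000, 0.0000 + 0.0000) = (5.9000, 0.0000)
link 1: phi[1] = 0 + 145 = 145 deg
  cos(145 deg) = -0.8192, sin(145 deg) = 0.5736
  joint[2] = (5.9000, 0.0000) + 7.4 * (-0.8192, 0.5736) = (5.9000 + -6.0617, 0.0000 + 4.2445) = (-0.1617, 4.2445)
link 2: phi[2] = 0 + 145 + 0 = 145 deg
  cos(145 deg) = -0.8192, sin(145 deg) = 0.5736
  joint[3] = (-0.1617, 4.2445) + 9.8 * (-0.8192, 0.5736) = (-0.1617 + -8.0277, 4.2445 + 5.6210) = (-8.1894, 9.8655)
End effector: (-8.1894, 9.8655)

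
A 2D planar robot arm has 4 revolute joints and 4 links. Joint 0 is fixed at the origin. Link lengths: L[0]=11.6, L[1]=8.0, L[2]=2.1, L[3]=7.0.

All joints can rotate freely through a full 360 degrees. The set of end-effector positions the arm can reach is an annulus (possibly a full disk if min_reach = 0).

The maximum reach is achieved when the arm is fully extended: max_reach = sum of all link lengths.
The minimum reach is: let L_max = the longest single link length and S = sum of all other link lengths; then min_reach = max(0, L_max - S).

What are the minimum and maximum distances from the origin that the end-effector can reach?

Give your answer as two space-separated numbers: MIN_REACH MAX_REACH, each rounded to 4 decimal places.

Answer: 0.0000 28.7000

Derivation:
Link lengths: [11.6, 8.0, 2.1, 7.0]
max_reach = 11.6 + 8 + 2.1 + 7 = 28.7
L_max = max([11.6, 8.0, 2.1, 7.0]) = 11.6
S (sum of others) = 28.7 - 11.6 = 17.1
min_reach = max(0, 11.6 - 17.1) = max(0, -5.5) = 0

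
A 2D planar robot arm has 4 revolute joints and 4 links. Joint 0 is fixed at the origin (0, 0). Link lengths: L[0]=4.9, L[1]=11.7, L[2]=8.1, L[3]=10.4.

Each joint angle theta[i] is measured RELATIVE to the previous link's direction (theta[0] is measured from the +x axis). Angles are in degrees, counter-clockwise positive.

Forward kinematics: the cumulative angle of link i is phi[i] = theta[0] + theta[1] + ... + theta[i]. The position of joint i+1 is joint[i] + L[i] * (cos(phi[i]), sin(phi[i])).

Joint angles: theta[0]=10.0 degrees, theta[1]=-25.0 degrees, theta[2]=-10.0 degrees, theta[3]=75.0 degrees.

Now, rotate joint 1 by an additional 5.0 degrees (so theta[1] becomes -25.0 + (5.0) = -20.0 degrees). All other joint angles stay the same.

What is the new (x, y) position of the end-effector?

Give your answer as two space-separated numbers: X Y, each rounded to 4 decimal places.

Answer: 29.9245 4.5680

Derivation:
joint[0] = (0.0000, 0.0000)  (base)
link 0: phi[0] = 10 = 10 deg
  cos(10 deg) = 0.9848, sin(10 deg) = 0.1736
  joint[1] = (0.0000, 0.0000) + 4.9 * (0.9848, 0.1736) = (0.0000 + 4.8256, 0.0000 + 0.8509) = (4.8256, 0.8509)
link 1: phi[1] = 10 + -20 = -10 deg
  cos(-10 deg) = 0.9848, sin(-10 deg) = -0.1736
  joint[2] = (4.8256, 0.8509) + 11.7 * (0.9848, -0.1736) = (4.8256 + 11.5223, 0.8509 + -2.0317) = (16.3478, -1.1808)
link 2: phi[2] = 10 + -20 + -10 = -20 deg
  cos(-20 deg) = 0.9397, sin(-20 deg) = -0.3420
  joint[3] = (16.3478, -1.1808) + 8.1 * (0.9397, -0.3420) = (16.3478 + 7.6115, -1.1808 + -2.7704) = (23.9593, -3.9512)
link 3: phi[3] = 10 + -20 + -10 + 75 = 55 deg
  cos(55 deg) = 0.5736, sin(55 deg) = 0.8192
  joint[4] = (23.9593, -3.9512) + 10.4 * (0.5736, 0.8192) = (23.9593 + 5.9652, -3.9512 + 8.5192) = (29.9245, 4.5680)
End effector: (29.9245, 4.5680)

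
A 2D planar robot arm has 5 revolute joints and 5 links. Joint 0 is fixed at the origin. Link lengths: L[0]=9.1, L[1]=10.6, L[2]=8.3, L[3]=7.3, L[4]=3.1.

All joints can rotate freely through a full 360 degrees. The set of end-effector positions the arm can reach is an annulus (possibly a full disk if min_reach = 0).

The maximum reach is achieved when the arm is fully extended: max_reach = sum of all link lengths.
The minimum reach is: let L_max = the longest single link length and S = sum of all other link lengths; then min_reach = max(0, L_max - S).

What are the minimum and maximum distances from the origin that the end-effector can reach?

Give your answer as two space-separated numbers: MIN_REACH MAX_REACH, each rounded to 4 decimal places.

Answer: 0.0000 38.4000

Derivation:
Link lengths: [9.1, 10.6, 8.3, 7.3, 3.1]
max_reach = 9.1 + 10.6 + 8.3 + 7.3 + 3.1 = 38.4
L_max = max([9.1, 10.6, 8.3, 7.3, 3.1]) = 10.6
S (sum of others) = 38.4 - 10.6 = 27.8
min_reach = max(0, 10.6 - 27.8) = max(0, -17.2) = 0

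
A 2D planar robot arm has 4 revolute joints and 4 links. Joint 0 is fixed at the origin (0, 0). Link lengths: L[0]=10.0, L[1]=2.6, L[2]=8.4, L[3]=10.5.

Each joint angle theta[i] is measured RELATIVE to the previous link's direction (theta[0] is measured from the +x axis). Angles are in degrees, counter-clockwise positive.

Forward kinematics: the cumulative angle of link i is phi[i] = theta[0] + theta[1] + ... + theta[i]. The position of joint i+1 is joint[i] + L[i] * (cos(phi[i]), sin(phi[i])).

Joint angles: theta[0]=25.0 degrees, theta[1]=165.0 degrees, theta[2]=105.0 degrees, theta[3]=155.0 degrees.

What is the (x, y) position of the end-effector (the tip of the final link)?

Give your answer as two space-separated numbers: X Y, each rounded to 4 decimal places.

Answer: 10.0526 6.6617

Derivation:
joint[0] = (0.0000, 0.0000)  (base)
link 0: phi[0] = 25 = 25 deg
  cos(25 deg) = 0.9063, sin(25 deg) = 0.4226
  joint[1] = (0.0000, 0.0000) + 10 * (0.9063, 0.4226) = (0.0000 + 9.0631, 0.0000 + 4.2262) = (9.0631, 4.2262)
link 1: phi[1] = 25 + 165 = 190 deg
  cos(190 deg) = -0.9848, sin(190 deg) = -0.1736
  joint[2] = (9.0631, 4.2262) + 2.6 * (-0.9848, -0.1736) = (9.0631 + -2.5605, 4.2262 + -0.4515) = (6.5026, 3.7747)
link 2: phi[2] = 25 + 165 + 105 = 295 deg
  cos(295 deg) = 0.4226, sin(295 deg) = -0.9063
  joint[3] = (6.5026, 3.7747) + 8.4 * (0.4226, -0.9063) = (6.5026 + 3.5500, 3.7747 + -7.6130) = (10.0526, -3.8383)
link 3: phi[3] = 25 + 165 + 105 + 155 = 450 deg
  cos(450 deg) = 0.0000, sin(450 deg) = 1.0000
  joint[4] = (10.0526, -3.8383) + 10.5 * (0.0000, 1.0000) = (10.0526 + 0.0000, -3.8383 + 10.5000) = (10.0526, 6.6617)
End effector: (10.0526, 6.6617)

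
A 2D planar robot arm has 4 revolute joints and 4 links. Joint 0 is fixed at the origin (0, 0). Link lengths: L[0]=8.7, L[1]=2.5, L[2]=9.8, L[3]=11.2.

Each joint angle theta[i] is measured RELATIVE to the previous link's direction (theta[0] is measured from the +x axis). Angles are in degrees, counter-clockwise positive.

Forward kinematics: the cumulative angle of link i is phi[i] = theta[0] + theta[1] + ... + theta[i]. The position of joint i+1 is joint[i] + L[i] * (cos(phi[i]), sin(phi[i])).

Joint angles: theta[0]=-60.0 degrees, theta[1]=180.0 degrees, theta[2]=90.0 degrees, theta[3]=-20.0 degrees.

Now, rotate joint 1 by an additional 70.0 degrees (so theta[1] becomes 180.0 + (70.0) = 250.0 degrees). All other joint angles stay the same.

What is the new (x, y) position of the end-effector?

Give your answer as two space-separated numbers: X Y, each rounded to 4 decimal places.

joint[0] = (0.0000, 0.0000)  (base)
link 0: phi[0] = -60 = -60 deg
  cos(-60 deg) = 0.5000, sin(-60 deg) = -0.8660
  joint[1] = (0.0000, 0.0000) + 8.7 * (0.5000, -0.8660) = (0.0000 + 4.3500, 0.0000 + -7.5344) = (4.3500, -7.5344)
link 1: phi[1] = -60 + 250 = 190 deg
  cos(190 deg) = -0.9848, sin(190 deg) = -0.1736
  joint[2] = (4.3500, -7.5344) + 2.5 * (-0.9848, -0.1736) = (4.3500 + -2.4620, -7.5344 + -0.4341) = (1.8880, -7.9685)
link 2: phi[2] = -60 + 250 + 90 = 280 deg
  cos(280 deg) = 0.1736, sin(280 deg) = -0.9848
  joint[3] = (1.8880, -7.9685) + 9.8 * (0.1736, -0.9848) = (1.8880 + 1.7018, -7.9685 + -9.6511) = (3.5897, -17.6197)
link 3: phi[3] = -60 + 250 + 90 + -20 = 260 deg
  cos(260 deg) = -0.1736, sin(260 deg) = -0.9848
  joint[4] = (3.5897, -17.6197) + 11.2 * (-0.1736, -0.9848) = (3.5897 + -1.9449, -17.6197 + -11.0298) = (1.6449, -28.6495)
End effector: (1.6449, -28.6495)

Answer: 1.6449 -28.6495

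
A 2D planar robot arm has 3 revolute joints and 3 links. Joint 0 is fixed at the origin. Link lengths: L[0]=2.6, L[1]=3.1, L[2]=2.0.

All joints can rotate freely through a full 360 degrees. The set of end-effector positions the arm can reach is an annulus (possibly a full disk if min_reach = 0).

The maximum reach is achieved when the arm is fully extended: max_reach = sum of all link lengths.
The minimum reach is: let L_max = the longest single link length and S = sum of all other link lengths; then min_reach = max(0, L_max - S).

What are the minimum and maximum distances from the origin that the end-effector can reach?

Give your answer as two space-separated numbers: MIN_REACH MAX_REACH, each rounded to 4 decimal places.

Link lengths: [2.6, 3.1, 2.0]
max_reach = 2.6 + 3.1 + 2 = 7.7
L_max = max([2.6, 3.1, 2.0]) = 3.1
S (sum of others) = 7.7 - 3.1 = 4.6
min_reach = max(0, 3.1 - 4.6) = max(0, -1.5) = 0

Answer: 0.0000 7.7000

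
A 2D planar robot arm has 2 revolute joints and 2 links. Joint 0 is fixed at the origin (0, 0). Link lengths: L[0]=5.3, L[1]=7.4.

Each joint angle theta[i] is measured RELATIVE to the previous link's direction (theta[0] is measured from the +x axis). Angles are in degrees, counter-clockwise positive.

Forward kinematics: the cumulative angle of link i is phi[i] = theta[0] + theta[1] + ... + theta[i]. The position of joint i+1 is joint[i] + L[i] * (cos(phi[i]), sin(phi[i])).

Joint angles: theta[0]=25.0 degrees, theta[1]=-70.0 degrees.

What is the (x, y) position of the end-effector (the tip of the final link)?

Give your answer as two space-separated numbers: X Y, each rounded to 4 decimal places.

Answer: 10.0360 -2.9927

Derivation:
joint[0] = (0.0000, 0.0000)  (base)
link 0: phi[0] = 25 = 25 deg
  cos(25 deg) = 0.9063, sin(25 deg) = 0.4226
  joint[1] = (0.0000, 0.0000) + 5.3 * (0.9063, 0.4226) = (0.0000 + 4.8034, 0.0000 + 2.2399) = (4.8034, 2.2399)
link 1: phi[1] = 25 + -70 = -45 deg
  cos(-45 deg) = 0.7071, sin(-45 deg) = -0.7071
  joint[2] = (4.8034, 2.2399) + 7.4 * (0.7071, -0.7071) = (4.8034 + 5.2326, 2.2399 + -5.2326) = (10.0360, -2.9927)
End effector: (10.0360, -2.9927)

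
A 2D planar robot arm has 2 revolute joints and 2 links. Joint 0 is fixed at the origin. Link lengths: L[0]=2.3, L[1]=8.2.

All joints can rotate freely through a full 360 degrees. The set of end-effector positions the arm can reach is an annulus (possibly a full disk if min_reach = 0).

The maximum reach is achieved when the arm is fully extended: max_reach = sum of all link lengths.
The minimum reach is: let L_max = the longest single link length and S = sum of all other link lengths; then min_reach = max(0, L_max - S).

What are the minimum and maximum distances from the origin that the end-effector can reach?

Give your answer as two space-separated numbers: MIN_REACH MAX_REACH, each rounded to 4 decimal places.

Link lengths: [2.3, 8.2]
max_reach = 2.3 + 8.2 = 10.5
L_max = max([2.3, 8.2]) = 8.2
S (sum of others) = 10.5 - 8.2 = 2.3
min_reach = max(0, 8.2 - 2.3) = max(0, 5.9) = 5.9

Answer: 5.9000 10.5000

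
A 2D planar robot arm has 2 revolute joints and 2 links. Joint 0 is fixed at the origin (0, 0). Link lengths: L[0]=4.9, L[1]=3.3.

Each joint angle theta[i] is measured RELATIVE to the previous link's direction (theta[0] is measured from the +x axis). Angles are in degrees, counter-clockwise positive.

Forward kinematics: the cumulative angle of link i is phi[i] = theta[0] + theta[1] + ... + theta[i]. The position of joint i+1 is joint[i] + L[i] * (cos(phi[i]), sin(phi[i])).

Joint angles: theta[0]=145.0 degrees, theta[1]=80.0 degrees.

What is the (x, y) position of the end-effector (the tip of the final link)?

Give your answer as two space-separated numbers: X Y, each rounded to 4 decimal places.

joint[0] = (0.0000, 0.0000)  (base)
link 0: phi[0] = 145 = 145 deg
  cos(145 deg) = -0.8192, sin(145 deg) = 0.5736
  joint[1] = (0.0000, 0.0000) + 4.9 * (-0.8192, 0.5736) = (0.0000 + -4.0138, 0.0000 + 2.8105) = (-4.0138, 2.8105)
link 1: phi[1] = 145 + 80 = 225 deg
  cos(225 deg) = -0.7071, sin(225 deg) = -0.7071
  joint[2] = (-4.0138, 2.8105) + 3.3 * (-0.7071, -0.7071) = (-4.0138 + -2.3335, 2.8105 + -2.3335) = (-6.3473, 0.4771)
End effector: (-6.3473, 0.4771)

Answer: -6.3473 0.4771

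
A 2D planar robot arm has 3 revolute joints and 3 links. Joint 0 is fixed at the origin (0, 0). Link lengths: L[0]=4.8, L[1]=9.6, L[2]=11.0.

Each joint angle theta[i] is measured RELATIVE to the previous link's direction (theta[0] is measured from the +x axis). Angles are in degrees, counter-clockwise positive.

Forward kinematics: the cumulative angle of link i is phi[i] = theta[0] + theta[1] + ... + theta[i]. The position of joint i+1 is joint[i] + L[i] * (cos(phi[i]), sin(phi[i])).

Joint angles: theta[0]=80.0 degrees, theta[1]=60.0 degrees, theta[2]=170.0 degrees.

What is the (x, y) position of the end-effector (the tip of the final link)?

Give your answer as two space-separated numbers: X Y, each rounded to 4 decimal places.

Answer: 0.5501 2.4713

Derivation:
joint[0] = (0.0000, 0.0000)  (base)
link 0: phi[0] = 80 = 80 deg
  cos(80 deg) = 0.1736, sin(80 deg) = 0.9848
  joint[1] = (0.0000, 0.0000) + 4.8 * (0.1736, 0.9848) = (0.0000 + 0.8335, 0.0000 + 4.7271) = (0.8335, 4.7271)
link 1: phi[1] = 80 + 60 = 140 deg
  cos(140 deg) = -0.7660, sin(140 deg) = 0.6428
  joint[2] = (0.8335, 4.7271) + 9.6 * (-0.7660, 0.6428) = (0.8335 + -7.3540, 4.7271 + 6.1708) = (-6.5205, 10.8978)
link 2: phi[2] = 80 + 60 + 170 = 310 deg
  cos(310 deg) = 0.6428, sin(310 deg) = -0.7660
  joint[3] = (-6.5205, 10.8978) + 11 * (0.6428, -0.7660) = (-6.5205 + 7.0707, 10.8978 + -8.4265) = (0.5501, 2.4713)
End effector: (0.5501, 2.4713)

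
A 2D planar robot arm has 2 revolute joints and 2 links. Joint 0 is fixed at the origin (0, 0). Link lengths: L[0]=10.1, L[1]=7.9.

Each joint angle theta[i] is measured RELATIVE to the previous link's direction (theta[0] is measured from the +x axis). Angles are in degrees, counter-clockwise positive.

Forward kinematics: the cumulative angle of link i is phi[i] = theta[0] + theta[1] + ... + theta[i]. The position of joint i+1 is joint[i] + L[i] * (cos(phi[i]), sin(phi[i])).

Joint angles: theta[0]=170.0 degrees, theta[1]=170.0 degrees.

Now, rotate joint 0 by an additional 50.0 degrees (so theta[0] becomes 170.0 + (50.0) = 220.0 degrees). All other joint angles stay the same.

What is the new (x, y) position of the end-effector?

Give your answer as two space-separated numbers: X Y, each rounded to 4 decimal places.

joint[0] = (0.0000, 0.0000)  (base)
link 0: phi[0] = 220 = 220 deg
  cos(220 deg) = -0.7660, sin(220 deg) = -0.6428
  joint[1] = (0.0000, 0.0000) + 10.1 * (-0.7660, -0.6428) = (0.0000 + -7.7370, 0.0000 + -6.4922) = (-7.7370, -6.4922)
link 1: phi[1] = 220 + 170 = 390 deg
  cos(390 deg) = 0.8660, sin(390 deg) = 0.5000
  joint[2] = (-7.7370, -6.4922) + 7.9 * (0.8660, 0.5000) = (-7.7370 + 6.8416, -6.4922 + 3.9500) = (-0.8954, -2.5422)
End effector: (-0.8954, -2.5422)

Answer: -0.8954 -2.5422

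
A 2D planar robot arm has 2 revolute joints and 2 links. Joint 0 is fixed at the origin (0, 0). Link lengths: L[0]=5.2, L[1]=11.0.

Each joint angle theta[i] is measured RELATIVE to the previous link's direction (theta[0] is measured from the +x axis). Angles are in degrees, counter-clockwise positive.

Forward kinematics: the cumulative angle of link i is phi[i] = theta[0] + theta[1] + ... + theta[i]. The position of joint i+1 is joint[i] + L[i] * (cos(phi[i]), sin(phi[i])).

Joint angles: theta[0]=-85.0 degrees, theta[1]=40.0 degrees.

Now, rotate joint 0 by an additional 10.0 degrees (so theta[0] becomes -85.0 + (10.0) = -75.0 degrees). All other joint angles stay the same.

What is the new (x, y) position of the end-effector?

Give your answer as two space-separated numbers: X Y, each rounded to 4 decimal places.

Answer: 10.3565 -11.3322

Derivation:
joint[0] = (0.0000, 0.0000)  (base)
link 0: phi[0] = -75 = -75 deg
  cos(-75 deg) = 0.2588, sin(-75 deg) = -0.9659
  joint[1] = (0.0000, 0.0000) + 5.2 * (0.2588, -0.9659) = (0.0000 + 1.3459, 0.0000 + -5.0228) = (1.3459, -5.0228)
link 1: phi[1] = -75 + 40 = -35 deg
  cos(-35 deg) = 0.8192, sin(-35 deg) = -0.5736
  joint[2] = (1.3459, -5.0228) + 11 * (0.8192, -0.5736) = (1.3459 + 9.0107, -5.0228 + -6.3093) = (10.3565, -11.3322)
End effector: (10.3565, -11.3322)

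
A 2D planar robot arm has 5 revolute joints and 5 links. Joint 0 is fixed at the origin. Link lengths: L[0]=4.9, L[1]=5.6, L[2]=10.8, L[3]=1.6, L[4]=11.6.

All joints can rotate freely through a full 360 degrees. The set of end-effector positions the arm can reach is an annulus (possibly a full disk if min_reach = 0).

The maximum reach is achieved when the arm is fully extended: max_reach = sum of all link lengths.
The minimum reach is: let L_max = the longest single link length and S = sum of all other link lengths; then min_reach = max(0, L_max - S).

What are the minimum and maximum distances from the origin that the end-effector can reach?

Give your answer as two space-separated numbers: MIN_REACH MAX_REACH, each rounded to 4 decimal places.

Answer: 0.0000 34.5000

Derivation:
Link lengths: [4.9, 5.6, 10.8, 1.6, 11.6]
max_reach = 4.9 + 5.6 + 10.8 + 1.6 + 11.6 = 34.5
L_max = max([4.9, 5.6, 10.8, 1.6, 11.6]) = 11.6
S (sum of others) = 34.5 - 11.6 = 22.9
min_reach = max(0, 11.6 - 22.9) = max(0, -11.3) = 0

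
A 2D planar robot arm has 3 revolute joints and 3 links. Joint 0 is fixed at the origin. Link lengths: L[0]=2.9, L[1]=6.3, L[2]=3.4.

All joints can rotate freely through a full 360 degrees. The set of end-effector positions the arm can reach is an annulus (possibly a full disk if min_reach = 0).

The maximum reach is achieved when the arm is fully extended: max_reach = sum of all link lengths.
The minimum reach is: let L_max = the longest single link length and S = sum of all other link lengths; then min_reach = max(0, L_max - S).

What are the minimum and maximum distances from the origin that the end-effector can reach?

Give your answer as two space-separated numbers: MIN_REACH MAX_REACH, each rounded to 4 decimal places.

Link lengths: [2.9, 6.3, 3.4]
max_reach = 2.9 + 6.3 + 3.4 = 12.6
L_max = max([2.9, 6.3, 3.4]) = 6.3
S (sum of others) = 12.6 - 6.3 = 6.3
min_reach = max(0, 6.3 - 6.3) = max(0, 0) = 0

Answer: 0.0000 12.6000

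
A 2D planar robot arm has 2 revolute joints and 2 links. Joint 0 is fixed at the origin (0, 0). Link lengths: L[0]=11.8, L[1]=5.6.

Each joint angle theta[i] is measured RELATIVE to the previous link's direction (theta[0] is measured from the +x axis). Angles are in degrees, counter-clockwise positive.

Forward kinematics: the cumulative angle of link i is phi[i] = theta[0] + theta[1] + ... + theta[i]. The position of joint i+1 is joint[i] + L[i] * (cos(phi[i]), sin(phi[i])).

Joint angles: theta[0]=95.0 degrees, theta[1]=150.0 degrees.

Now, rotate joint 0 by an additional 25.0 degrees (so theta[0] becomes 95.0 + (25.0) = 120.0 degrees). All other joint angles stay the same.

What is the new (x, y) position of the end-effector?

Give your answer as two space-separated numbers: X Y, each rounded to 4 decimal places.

joint[0] = (0.0000, 0.0000)  (base)
link 0: phi[0] = 120 = 120 deg
  cos(120 deg) = -0.5000, sin(120 deg) = 0.8660
  joint[1] = (0.0000, 0.0000) + 11.8 * (-0.5000, 0.8660) = (0.0000 + -5.9000, 0.0000 + 10.2191) = (-5.9000, 10.2191)
link 1: phi[1] = 120 + 150 = 270 deg
  cos(270 deg) = -0.0000, sin(270 deg) = -1.0000
  joint[2] = (-5.9000, 10.2191) + 5.6 * (-0.0000, -1.0000) = (-5.9000 + -0.0000, 10.2191 + -5.6000) = (-5.9000, 4.6191)
End effector: (-5.9000, 4.6191)

Answer: -5.9000 4.6191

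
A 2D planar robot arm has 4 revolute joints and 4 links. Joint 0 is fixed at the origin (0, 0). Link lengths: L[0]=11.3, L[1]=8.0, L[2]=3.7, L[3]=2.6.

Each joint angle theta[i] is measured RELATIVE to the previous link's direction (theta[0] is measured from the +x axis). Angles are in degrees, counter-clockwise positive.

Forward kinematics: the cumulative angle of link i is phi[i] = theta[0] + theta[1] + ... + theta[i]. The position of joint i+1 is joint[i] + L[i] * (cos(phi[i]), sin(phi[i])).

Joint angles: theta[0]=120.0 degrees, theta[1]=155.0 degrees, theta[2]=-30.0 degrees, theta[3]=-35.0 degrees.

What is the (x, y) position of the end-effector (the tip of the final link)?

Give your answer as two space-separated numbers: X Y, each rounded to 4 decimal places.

Answer: -8.7681 -2.8368

Derivation:
joint[0] = (0.0000, 0.0000)  (base)
link 0: phi[0] = 120 = 120 deg
  cos(120 deg) = -0.5000, sin(120 deg) = 0.8660
  joint[1] = (0.0000, 0.0000) + 11.3 * (-0.5000, 0.8660) = (0.0000 + -5.6500, 0.0000 + 9.7861) = (-5.6500, 9.7861)
link 1: phi[1] = 120 + 155 = 275 deg
  cos(275 deg) = 0.0872, sin(275 deg) = -0.9962
  joint[2] = (-5.6500, 9.7861) + 8 * (0.0872, -0.9962) = (-5.6500 + 0.6972, 9.7861 + -7.9696) = (-4.9528, 1.8165)
link 2: phi[2] = 120 + 155 + -30 = 245 deg
  cos(245 deg) = -0.4226, sin(245 deg) = -0.9063
  joint[3] = (-4.9528, 1.8165) + 3.7 * (-0.4226, -0.9063) = (-4.9528 + -1.5637, 1.8165 + -3.3533) = (-6.5164, -1.5368)
link 3: phi[3] = 120 + 155 + -30 + -35 = 210 deg
  cos(210 deg) = -0.8660, sin(210 deg) = -0.5000
  joint[4] = (-6.5164, -1.5368) + 2.6 * (-0.8660, -0.5000) = (-6.5164 + -2.2517, -1.5368 + -1.3000) = (-8.7681, -2.8368)
End effector: (-8.7681, -2.8368)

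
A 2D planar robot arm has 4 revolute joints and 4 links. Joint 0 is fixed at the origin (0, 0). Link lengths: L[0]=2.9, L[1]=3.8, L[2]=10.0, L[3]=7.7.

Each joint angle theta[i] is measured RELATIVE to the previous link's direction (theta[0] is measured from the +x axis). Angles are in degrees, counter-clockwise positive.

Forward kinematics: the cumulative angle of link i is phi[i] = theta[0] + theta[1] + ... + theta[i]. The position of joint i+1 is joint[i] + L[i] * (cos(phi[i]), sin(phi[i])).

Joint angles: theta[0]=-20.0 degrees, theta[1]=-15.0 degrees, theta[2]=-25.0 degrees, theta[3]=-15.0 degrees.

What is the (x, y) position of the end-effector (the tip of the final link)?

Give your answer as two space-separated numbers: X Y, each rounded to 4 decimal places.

joint[0] = (0.0000, 0.0000)  (base)
link 0: phi[0] = -20 = -20 deg
  cos(-20 deg) = 0.9397, sin(-20 deg) = -0.3420
  joint[1] = (0.0000, 0.0000) + 2.9 * (0.9397, -0.3420) = (0.0000 + 2.7251, 0.0000 + -0.9919) = (2.7251, -0.9919)
link 1: phi[1] = -20 + -15 = -35 deg
  cos(-35 deg) = 0.8192, sin(-35 deg) = -0.5736
  joint[2] = (2.7251, -0.9919) + 3.8 * (0.8192, -0.5736) = (2.7251 + 3.1128, -0.9919 + -2.1796) = (5.8379, -3.1714)
link 2: phi[2] = -20 + -15 + -25 = -60 deg
  cos(-60 deg) = 0.5000, sin(-60 deg) = -0.8660
  joint[3] = (5.8379, -3.1714) + 10 * (0.5000, -0.8660) = (5.8379 + 5.0000, -3.1714 + -8.6603) = (10.8379, -11.8317)
link 3: phi[3] = -20 + -15 + -25 + -15 = -75 deg
  cos(-75 deg) = 0.2588, sin(-75 deg) = -0.9659
  joint[4] = (10.8379, -11.8317) + 7.7 * (0.2588, -0.9659) = (10.8379 + 1.9929, -11.8317 + -7.4376) = (12.8308, -19.2693)
End effector: (12.8308, -19.2693)

Answer: 12.8308 -19.2693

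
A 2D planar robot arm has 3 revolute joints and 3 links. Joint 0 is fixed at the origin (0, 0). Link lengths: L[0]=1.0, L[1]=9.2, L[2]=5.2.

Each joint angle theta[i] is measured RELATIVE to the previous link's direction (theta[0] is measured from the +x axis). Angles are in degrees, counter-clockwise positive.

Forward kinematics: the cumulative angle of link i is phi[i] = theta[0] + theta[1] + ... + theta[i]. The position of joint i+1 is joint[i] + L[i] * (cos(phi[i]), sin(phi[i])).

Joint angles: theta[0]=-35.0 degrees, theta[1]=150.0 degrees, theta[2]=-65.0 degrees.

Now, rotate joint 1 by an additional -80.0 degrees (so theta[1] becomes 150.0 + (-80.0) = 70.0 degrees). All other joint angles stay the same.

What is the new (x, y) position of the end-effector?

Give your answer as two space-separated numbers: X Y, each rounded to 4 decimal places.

joint[0] = (0.0000, 0.0000)  (base)
link 0: phi[0] = -35 = -35 deg
  cos(-35 deg) = 0.8192, sin(-35 deg) = -0.5736
  joint[1] = (0.0000, 0.0000) + 1 * (0.8192, -0.5736) = (0.0000 + 0.8192, 0.0000 + -0.5736) = (0.8192, -0.5736)
link 1: phi[1] = -35 + 70 = 35 deg
  cos(35 deg) = 0.8192, sin(35 deg) = 0.5736
  joint[2] = (0.8192, -0.5736) + 9.2 * (0.8192, 0.5736) = (0.8192 + 7.5362, -0.5736 + 5.2769) = (8.3554, 4.7033)
link 2: phi[2] = -35 + 70 + -65 = -30 deg
  cos(-30 deg) = 0.8660, sin(-30 deg) = -0.5000
  joint[3] = (8.3554, 4.7033) + 5.2 * (0.8660, -0.5000) = (8.3554 + 4.5033, 4.7033 + -2.6000) = (12.8587, 2.1033)
End effector: (12.8587, 2.1033)

Answer: 12.8587 2.1033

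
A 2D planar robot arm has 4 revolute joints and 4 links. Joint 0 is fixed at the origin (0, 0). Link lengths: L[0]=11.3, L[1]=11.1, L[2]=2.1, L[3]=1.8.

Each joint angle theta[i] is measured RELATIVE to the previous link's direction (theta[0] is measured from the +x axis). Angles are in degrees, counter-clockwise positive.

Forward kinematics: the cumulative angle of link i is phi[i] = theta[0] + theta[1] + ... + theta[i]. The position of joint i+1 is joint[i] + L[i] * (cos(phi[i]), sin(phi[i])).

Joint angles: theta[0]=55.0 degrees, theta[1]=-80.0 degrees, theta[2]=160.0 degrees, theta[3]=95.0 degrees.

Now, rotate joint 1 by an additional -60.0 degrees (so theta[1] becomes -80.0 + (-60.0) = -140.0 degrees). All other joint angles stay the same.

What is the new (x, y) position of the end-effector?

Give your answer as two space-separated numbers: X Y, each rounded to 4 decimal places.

joint[0] = (0.0000, 0.0000)  (base)
link 0: phi[0] = 55 = 55 deg
  cos(55 deg) = 0.5736, sin(55 deg) = 0.8192
  joint[1] = (0.0000, 0.0000) + 11.3 * (0.5736, 0.8192) = (0.0000 + 6.4814, 0.0000 + 9.2564) = (6.4814, 9.2564)
link 1: phi[1] = 55 + -140 = -85 deg
  cos(-85 deg) = 0.0872, sin(-85 deg) = -0.9962
  joint[2] = (6.4814, 9.2564) + 11.1 * (0.0872, -0.9962) = (6.4814 + 0.9674, 9.2564 + -11.0578) = (7.4488, -1.8013)
link 2: phi[2] = 55 + -140 + 160 = 75 deg
  cos(75 deg) = 0.2588, sin(75 deg) = 0.9659
  joint[3] = (7.4488, -1.8013) + 2.1 * (0.2588, 0.9659) = (7.4488 + 0.5435, -1.8013 + 2.0284) = (7.9924, 0.2271)
link 3: phi[3] = 55 + -140 + 160 + 95 = 170 deg
  cos(170 deg) = -0.9848, sin(170 deg) = 0.1736
  joint[4] = (7.9924, 0.2271) + 1.8 * (-0.9848, 0.1736) = (7.9924 + -1.7727, 0.2271 + 0.3126) = (6.2197, 0.5397)
End effector: (6.2197, 0.5397)

Answer: 6.2197 0.5397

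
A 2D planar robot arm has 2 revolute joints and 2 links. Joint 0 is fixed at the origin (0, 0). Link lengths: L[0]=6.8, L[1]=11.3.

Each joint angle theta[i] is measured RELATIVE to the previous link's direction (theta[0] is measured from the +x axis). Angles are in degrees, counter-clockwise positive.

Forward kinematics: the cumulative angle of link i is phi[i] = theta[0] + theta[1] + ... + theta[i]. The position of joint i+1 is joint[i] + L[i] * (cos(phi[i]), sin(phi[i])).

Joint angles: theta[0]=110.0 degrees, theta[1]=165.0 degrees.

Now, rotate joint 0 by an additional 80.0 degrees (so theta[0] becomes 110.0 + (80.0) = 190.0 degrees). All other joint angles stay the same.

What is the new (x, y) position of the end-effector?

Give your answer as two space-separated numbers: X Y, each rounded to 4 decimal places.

joint[0] = (0.0000, 0.0000)  (base)
link 0: phi[0] = 190 = 190 deg
  cos(190 deg) = -0.9848, sin(190 deg) = -0.1736
  joint[1] = (0.0000, 0.0000) + 6.8 * (-0.9848, -0.1736) = (0.0000 + -6.6967, 0.0000 + -1.1808) = (-6.6967, -1.1808)
link 1: phi[1] = 190 + 165 = 355 deg
  cos(355 deg) = 0.9962, sin(355 deg) = -0.0872
  joint[2] = (-6.6967, -1.1808) + 11.3 * (0.9962, -0.0872) = (-6.6967 + 11.2570, -1.1808 + -0.9849) = (4.5603, -2.1657)
End effector: (4.5603, -2.1657)

Answer: 4.5603 -2.1657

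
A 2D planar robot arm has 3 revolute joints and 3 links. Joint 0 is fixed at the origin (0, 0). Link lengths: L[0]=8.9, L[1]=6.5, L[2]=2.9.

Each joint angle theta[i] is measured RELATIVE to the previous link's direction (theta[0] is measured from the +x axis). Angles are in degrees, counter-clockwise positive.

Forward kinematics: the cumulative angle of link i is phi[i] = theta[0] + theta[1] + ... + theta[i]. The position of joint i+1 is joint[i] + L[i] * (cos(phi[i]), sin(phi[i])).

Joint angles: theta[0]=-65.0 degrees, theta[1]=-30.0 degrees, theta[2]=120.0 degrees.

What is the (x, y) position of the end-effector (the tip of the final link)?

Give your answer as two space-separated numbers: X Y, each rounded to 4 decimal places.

Answer: 5.8231 -13.3158

Derivation:
joint[0] = (0.0000, 0.0000)  (base)
link 0: phi[0] = -65 = -65 deg
  cos(-65 deg) = 0.4226, sin(-65 deg) = -0.9063
  joint[1] = (0.0000, 0.0000) + 8.9 * (0.4226, -0.9063) = (0.0000 + 3.7613, 0.0000 + -8.0661) = (3.7613, -8.0661)
link 1: phi[1] = -65 + -30 = -95 deg
  cos(-95 deg) = -0.0872, sin(-95 deg) = -0.9962
  joint[2] = (3.7613, -8.0661) + 6.5 * (-0.0872, -0.9962) = (3.7613 + -0.5665, -8.0661 + -6.4753) = (3.1948, -14.5414)
link 2: phi[2] = -65 + -30 + 120 = 25 deg
  cos(25 deg) = 0.9063, sin(25 deg) = 0.4226
  joint[3] = (3.1948, -14.5414) + 2.9 * (0.9063, 0.4226) = (3.1948 + 2.6283, -14.5414 + 1.2256) = (5.8231, -13.3158)
End effector: (5.8231, -13.3158)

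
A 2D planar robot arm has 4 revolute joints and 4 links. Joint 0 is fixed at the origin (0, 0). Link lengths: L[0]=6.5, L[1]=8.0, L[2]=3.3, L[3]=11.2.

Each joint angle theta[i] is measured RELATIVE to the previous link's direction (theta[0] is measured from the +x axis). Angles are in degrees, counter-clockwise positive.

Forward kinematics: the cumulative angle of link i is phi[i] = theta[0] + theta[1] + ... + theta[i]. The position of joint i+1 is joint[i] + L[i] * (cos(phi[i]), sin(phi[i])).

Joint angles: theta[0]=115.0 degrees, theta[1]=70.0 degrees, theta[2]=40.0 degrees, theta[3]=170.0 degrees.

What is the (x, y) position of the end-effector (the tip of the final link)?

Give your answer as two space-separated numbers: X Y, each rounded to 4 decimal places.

joint[0] = (0.0000, 0.0000)  (base)
link 0: phi[0] = 115 = 115 deg
  cos(115 deg) = -0.4226, sin(115 deg) = 0.9063
  joint[1] = (0.0000, 0.0000) + 6.5 * (-0.4226, 0.9063) = (0.0000 + -2.7470, 0.0000 + 5.8910) = (-2.7470, 5.8910)
link 1: phi[1] = 115 + 70 = 185 deg
  cos(185 deg) = -0.9962, sin(185 deg) = -0.0872
  joint[2] = (-2.7470, 5.8910) + 8 * (-0.9962, -0.0872) = (-2.7470 + -7.9696, 5.8910 + -0.6972) = (-10.7166, 5.1938)
link 2: phi[2] = 115 + 70 + 40 = 225 deg
  cos(225 deg) = -0.7071, sin(225 deg) = -0.7071
  joint[3] = (-10.7166, 5.1938) + 3.3 * (-0.7071, -0.7071) = (-10.7166 + -2.3335, 5.1938 + -2.3335) = (-13.0500, 2.8603)
link 3: phi[3] = 115 + 70 + 40 + 170 = 395 deg
  cos(395 deg) = 0.8192, sin(395 deg) = 0.5736
  joint[4] = (-13.0500, 2.8603) + 11.2 * (0.8192, 0.5736) = (-13.0500 + 9.1745, 2.8603 + 6.4241) = (-3.8755, 9.2844)
End effector: (-3.8755, 9.2844)

Answer: -3.8755 9.2844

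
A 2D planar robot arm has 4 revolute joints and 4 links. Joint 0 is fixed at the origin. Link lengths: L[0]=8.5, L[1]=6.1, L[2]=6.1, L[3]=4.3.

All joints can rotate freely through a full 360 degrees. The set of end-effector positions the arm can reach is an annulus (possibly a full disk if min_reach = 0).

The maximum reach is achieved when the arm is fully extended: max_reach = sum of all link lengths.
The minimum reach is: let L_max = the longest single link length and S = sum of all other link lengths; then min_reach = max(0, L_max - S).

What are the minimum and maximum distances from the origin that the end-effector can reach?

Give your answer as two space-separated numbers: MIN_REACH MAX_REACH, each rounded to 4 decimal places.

Answer: 0.0000 25.0000

Derivation:
Link lengths: [8.5, 6.1, 6.1, 4.3]
max_reach = 8.5 + 6.1 + 6.1 + 4.3 = 25
L_max = max([8.5, 6.1, 6.1, 4.3]) = 8.5
S (sum of others) = 25 - 8.5 = 16.5
min_reach = max(0, 8.5 - 16.5) = max(0, -8) = 0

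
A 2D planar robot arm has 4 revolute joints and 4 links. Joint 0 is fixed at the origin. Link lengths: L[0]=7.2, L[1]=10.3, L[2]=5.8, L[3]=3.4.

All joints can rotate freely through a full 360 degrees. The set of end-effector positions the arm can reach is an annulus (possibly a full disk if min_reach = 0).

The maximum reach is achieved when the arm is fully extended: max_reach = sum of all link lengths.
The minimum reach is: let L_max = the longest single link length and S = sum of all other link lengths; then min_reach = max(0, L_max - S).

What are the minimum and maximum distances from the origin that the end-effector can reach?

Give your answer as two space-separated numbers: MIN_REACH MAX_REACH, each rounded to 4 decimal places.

Link lengths: [7.2, 10.3, 5.8, 3.4]
max_reach = 7.2 + 10.3 + 5.8 + 3.4 = 26.7
L_max = max([7.2, 10.3, 5.8, 3.4]) = 10.3
S (sum of others) = 26.7 - 10.3 = 16.4
min_reach = max(0, 10.3 - 16.4) = max(0, -6.1) = 0

Answer: 0.0000 26.7000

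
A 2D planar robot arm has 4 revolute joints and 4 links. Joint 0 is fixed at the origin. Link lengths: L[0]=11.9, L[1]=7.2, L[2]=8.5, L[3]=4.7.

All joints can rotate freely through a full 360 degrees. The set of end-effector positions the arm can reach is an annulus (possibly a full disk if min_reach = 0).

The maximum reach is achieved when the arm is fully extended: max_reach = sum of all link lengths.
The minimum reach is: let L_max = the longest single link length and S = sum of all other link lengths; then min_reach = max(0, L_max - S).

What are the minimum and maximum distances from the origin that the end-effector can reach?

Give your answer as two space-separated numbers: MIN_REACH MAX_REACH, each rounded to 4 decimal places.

Answer: 0.0000 32.3000

Derivation:
Link lengths: [11.9, 7.2, 8.5, 4.7]
max_reach = 11.9 + 7.2 + 8.5 + 4.7 = 32.3
L_max = max([11.9, 7.2, 8.5, 4.7]) = 11.9
S (sum of others) = 32.3 - 11.9 = 20.4
min_reach = max(0, 11.9 - 20.4) = max(0, -8.5) = 0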